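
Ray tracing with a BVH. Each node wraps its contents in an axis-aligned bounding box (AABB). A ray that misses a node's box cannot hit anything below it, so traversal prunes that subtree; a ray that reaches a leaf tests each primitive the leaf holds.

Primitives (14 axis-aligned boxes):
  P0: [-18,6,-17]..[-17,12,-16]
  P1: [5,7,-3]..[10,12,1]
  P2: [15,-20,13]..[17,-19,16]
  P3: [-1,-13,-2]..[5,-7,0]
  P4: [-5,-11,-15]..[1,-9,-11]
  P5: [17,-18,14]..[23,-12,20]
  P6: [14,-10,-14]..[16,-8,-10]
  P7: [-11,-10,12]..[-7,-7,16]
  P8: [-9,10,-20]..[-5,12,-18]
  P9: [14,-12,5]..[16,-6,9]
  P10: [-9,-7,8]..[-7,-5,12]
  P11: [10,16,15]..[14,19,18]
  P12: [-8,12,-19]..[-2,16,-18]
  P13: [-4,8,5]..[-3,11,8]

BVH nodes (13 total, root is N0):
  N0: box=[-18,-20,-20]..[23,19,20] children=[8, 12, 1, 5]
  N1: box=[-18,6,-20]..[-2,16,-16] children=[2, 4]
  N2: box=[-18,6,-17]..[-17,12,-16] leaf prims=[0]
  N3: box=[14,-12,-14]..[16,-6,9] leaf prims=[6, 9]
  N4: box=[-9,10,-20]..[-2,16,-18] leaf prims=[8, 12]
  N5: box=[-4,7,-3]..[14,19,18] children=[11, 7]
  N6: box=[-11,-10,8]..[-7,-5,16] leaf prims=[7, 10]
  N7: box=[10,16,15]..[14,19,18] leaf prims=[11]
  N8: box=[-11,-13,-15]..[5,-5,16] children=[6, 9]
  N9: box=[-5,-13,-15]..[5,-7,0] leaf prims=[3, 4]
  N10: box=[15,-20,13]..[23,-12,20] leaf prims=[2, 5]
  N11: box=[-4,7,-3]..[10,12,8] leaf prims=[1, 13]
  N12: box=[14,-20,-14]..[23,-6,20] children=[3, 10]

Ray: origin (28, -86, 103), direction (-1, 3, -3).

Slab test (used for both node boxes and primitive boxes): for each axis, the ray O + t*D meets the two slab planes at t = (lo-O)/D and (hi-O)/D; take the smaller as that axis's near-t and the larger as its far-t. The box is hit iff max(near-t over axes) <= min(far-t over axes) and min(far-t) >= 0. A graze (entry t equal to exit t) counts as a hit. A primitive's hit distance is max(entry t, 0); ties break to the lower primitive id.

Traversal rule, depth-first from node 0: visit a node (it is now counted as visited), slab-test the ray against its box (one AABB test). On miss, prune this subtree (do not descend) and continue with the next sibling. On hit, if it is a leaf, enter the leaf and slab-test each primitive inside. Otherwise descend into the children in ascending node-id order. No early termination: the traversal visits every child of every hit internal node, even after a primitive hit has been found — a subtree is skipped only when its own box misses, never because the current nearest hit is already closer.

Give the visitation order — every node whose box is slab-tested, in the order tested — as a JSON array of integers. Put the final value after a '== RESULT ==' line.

Walk:
N0 x:[5,46] y:[22,35] z:[83/3,41] -> hit [83/3,35], descend [1, 5, 8, 12]
  N1 x:[30,46] y:[92/3,34] z:[119/3,41] -> miss, prune
  N5 x:[14,32] y:[31,35] z:[85/3,106/3] -> hit [31,32], descend [7, 11]
    N7 x:[14,18] y:[34,35] z:[85/3,88/3] -> miss, prune
    N11 x:[18,32] y:[31,98/3] z:[95/3,106/3] -> hit [95/3,32] leaf, test {P1(miss), P13@t=95/3}
  N8 x:[23,39] y:[73/3,27] z:[29,118/3] -> miss, prune
  N12 x:[5,14] y:[22,80/3] z:[83/3,39] -> miss, prune

7 AABB tests over nodes [0, 1, 5, 7, 11, 8, 12]; 1 leaf entered; closest P13.

== RESULT ==
[0, 1, 5, 7, 11, 8, 12]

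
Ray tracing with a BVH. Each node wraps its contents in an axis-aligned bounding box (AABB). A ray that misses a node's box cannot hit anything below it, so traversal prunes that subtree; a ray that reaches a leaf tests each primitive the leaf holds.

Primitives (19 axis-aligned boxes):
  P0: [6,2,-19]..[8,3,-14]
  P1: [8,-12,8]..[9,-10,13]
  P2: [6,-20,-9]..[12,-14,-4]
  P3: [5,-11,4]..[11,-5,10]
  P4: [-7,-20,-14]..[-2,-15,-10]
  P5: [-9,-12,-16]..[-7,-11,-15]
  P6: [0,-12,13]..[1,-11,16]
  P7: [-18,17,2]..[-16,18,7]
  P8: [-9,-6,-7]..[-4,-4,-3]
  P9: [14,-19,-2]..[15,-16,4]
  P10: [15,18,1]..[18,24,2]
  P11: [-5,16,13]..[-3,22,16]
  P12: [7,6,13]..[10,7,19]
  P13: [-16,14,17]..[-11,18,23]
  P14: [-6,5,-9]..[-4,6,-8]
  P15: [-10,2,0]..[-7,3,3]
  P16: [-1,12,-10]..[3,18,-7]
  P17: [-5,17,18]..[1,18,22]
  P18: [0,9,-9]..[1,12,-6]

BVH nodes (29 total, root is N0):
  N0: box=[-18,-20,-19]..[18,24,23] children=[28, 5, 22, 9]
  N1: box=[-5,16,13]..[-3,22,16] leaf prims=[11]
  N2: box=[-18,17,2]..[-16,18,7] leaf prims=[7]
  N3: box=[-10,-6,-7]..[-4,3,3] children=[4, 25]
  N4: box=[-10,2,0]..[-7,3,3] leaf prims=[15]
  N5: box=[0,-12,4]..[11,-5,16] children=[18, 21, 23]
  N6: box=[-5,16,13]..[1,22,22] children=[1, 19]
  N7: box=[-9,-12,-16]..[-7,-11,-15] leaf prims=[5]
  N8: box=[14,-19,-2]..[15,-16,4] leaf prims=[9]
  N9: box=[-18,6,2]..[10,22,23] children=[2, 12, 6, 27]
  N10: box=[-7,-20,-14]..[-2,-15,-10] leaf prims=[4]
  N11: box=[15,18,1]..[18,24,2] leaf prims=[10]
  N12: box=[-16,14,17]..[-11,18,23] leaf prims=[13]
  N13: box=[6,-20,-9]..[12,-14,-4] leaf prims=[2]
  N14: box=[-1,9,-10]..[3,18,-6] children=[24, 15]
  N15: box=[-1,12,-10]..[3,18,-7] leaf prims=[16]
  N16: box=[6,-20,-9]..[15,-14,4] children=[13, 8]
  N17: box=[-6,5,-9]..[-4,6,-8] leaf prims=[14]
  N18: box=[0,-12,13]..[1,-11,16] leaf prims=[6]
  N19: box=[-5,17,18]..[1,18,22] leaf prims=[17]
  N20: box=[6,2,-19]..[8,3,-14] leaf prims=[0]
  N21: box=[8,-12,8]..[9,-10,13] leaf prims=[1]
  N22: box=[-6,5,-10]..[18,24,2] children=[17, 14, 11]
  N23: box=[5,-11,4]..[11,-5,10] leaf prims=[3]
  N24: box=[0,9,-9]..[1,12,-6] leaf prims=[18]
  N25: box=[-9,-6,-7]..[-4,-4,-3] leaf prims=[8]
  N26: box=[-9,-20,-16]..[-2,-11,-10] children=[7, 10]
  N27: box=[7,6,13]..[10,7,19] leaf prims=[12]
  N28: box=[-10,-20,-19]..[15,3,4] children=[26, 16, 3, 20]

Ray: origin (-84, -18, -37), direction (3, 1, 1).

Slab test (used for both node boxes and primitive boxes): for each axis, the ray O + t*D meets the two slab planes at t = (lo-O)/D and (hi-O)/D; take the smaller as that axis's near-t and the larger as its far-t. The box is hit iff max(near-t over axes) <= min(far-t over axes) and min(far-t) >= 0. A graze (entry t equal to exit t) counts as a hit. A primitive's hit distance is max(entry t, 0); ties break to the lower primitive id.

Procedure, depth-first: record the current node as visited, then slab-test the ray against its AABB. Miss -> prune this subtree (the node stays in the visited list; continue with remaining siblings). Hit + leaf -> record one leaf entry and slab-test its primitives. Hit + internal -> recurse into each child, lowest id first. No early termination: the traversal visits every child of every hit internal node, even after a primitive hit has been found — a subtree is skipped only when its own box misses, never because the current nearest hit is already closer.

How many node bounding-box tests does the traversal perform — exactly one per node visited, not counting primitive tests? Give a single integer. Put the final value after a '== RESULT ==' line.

Walk:
N0 x:[22,34] y:[-2,42] z:[18,60] -> hit [22,34], descend [5, 9, 22, 28]
  N5 x:[28,95/3] y:[6,13] z:[41,53] -> miss, prune
  N9 x:[22,94/3] y:[24,40] z:[39,60] -> miss, prune
  N22 x:[26,34] y:[23,42] z:[27,39] -> hit [27,34], descend [11, 14, 17]
    N11 x:[33,34] y:[36,42] z:[38,39] -> miss, prune
    N14 x:[83/3,29] y:[27,36] z:[27,31] -> hit [83/3,29], descend [15, 24]
      N15 x:[83/3,29] y:[30,36] z:[27,30] -> miss, prune
      N24 x:[28,85/3] y:[27,30] z:[28,31] -> hit [28,85/3] leaf, test {P18@t=28}
    N17 x:[26,80/3] y:[23,24] z:[28,29] -> miss, prune
  N28 x:[74/3,33] y:[-2,21] z:[18,41] -> miss, prune

10 AABB tests over nodes [0, 5, 9, 22, 11, 14, 15, 24, 17, 28]; 1 leaf entered; closest P18.

== RESULT ==
10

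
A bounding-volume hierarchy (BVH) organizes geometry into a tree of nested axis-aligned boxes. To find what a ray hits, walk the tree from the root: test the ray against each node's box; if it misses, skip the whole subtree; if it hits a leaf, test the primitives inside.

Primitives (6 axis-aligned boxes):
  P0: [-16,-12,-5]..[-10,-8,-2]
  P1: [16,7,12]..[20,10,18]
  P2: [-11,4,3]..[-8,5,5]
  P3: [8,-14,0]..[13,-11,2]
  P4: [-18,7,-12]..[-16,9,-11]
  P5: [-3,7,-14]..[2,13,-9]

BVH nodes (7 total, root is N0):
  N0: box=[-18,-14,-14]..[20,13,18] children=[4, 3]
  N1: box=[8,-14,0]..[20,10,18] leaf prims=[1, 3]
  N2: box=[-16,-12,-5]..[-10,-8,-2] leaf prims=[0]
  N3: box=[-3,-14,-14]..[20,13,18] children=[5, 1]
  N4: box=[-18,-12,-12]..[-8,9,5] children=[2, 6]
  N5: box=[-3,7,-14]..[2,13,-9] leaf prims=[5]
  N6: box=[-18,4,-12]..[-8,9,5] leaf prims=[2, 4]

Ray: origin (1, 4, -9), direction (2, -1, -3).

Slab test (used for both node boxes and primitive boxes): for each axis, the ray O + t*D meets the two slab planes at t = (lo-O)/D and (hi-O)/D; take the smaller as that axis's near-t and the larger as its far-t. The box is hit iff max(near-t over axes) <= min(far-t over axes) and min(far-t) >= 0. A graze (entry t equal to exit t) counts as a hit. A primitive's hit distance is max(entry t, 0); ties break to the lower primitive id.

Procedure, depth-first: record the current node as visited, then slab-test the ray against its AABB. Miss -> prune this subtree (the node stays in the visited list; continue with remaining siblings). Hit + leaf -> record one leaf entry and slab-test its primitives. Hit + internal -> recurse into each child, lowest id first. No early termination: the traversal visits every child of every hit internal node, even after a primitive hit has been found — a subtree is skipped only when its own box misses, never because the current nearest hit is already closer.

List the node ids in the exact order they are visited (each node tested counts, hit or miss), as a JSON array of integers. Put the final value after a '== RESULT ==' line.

Walk:
N0 x:[-19/2,19/2] y:[-9,18] z:[-9,5/3] -> hit [-9,5/3], descend [3, 4]
  N3 x:[-2,19/2] y:[-9,18] z:[-9,5/3] -> hit [-2,5/3], descend [1, 5]
    N1 x:[7/2,19/2] y:[-6,18] z:[-9,-3] -> miss, prune
    N5 x:[-2,1/2] y:[-9,-3] z:[0,5/3] -> miss, prune
  N4 x:[-19/2,-9/2] y:[-5,16] z:[-14/3,1] -> miss, prune

order=[0, 3, 1, 5, 4]  |boxes|=5  |leaves|=0  hit=miss

== RESULT ==
[0, 3, 1, 5, 4]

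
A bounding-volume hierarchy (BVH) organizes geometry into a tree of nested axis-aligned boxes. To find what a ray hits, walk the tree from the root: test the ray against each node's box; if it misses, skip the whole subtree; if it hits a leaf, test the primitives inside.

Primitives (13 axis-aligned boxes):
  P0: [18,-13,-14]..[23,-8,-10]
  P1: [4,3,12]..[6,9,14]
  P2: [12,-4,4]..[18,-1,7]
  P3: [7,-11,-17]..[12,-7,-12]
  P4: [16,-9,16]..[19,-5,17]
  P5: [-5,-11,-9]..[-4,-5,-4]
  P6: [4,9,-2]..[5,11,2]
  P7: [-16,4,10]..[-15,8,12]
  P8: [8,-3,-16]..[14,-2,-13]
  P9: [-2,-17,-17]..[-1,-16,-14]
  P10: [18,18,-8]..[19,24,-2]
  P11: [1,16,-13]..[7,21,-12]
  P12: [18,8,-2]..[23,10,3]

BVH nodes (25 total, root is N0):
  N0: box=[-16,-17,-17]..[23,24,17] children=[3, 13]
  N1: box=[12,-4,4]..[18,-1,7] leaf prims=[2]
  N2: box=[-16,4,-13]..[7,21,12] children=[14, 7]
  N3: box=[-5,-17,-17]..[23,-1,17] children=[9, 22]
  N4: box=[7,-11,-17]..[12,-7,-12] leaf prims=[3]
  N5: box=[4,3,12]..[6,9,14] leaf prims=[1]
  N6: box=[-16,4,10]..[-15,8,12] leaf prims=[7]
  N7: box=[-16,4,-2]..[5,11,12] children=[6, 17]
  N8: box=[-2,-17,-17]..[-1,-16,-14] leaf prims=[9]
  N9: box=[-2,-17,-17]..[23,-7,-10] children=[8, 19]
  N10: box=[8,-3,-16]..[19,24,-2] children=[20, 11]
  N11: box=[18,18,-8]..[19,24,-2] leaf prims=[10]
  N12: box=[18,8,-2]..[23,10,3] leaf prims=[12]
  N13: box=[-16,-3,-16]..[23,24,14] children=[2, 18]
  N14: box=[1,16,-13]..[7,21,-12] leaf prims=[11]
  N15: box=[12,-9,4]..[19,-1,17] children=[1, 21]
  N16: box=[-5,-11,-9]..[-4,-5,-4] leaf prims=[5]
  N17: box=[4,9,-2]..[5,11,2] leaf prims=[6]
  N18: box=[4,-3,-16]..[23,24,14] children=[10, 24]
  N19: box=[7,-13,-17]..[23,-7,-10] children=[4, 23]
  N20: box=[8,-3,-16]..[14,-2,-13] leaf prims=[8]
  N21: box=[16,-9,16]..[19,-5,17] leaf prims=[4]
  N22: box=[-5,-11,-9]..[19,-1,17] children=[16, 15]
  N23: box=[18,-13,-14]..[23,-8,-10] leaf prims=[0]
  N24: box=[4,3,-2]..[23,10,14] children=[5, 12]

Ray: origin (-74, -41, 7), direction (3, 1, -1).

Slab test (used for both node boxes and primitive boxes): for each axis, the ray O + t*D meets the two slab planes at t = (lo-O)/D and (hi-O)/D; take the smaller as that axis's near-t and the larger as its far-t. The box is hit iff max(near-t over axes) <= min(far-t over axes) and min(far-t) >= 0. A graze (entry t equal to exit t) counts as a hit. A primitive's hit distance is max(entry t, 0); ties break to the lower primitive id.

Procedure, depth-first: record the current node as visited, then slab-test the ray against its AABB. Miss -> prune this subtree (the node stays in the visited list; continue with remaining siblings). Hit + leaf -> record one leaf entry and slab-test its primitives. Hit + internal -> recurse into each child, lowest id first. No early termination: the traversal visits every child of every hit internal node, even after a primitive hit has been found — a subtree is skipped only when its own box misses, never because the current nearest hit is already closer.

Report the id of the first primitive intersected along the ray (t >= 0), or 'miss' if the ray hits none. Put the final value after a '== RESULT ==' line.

Walk:
N0 x:[58/3,97/3] y:[24,65] z:[-10,24] -> hit [24,24], descend [3, 13]
  N3 x:[23,97/3] y:[24,40] z:[-10,24] -> hit [24,24], descend [9, 22]
    N9 x:[24,97/3] y:[24,34] z:[17,24] -> hit [24,24], descend [8, 19]
      N8 x:[24,73/3] y:[24,25] z:[21,24] -> hit [24,24] leaf, test {P9@t=24}
      N19 x:[27,97/3] y:[28,34] z:[17,24] -> miss, prune
    N22 x:[23,31] y:[30,40] z:[-10,16] -> miss, prune
  N13 x:[58/3,97/3] y:[38,65] z:[-7,23] -> miss, prune

Summary -> nodes [0, 3, 9, 8, 19, 22, 13]; box-tests=7; leaf-entries=1; first=P9

== RESULT ==
9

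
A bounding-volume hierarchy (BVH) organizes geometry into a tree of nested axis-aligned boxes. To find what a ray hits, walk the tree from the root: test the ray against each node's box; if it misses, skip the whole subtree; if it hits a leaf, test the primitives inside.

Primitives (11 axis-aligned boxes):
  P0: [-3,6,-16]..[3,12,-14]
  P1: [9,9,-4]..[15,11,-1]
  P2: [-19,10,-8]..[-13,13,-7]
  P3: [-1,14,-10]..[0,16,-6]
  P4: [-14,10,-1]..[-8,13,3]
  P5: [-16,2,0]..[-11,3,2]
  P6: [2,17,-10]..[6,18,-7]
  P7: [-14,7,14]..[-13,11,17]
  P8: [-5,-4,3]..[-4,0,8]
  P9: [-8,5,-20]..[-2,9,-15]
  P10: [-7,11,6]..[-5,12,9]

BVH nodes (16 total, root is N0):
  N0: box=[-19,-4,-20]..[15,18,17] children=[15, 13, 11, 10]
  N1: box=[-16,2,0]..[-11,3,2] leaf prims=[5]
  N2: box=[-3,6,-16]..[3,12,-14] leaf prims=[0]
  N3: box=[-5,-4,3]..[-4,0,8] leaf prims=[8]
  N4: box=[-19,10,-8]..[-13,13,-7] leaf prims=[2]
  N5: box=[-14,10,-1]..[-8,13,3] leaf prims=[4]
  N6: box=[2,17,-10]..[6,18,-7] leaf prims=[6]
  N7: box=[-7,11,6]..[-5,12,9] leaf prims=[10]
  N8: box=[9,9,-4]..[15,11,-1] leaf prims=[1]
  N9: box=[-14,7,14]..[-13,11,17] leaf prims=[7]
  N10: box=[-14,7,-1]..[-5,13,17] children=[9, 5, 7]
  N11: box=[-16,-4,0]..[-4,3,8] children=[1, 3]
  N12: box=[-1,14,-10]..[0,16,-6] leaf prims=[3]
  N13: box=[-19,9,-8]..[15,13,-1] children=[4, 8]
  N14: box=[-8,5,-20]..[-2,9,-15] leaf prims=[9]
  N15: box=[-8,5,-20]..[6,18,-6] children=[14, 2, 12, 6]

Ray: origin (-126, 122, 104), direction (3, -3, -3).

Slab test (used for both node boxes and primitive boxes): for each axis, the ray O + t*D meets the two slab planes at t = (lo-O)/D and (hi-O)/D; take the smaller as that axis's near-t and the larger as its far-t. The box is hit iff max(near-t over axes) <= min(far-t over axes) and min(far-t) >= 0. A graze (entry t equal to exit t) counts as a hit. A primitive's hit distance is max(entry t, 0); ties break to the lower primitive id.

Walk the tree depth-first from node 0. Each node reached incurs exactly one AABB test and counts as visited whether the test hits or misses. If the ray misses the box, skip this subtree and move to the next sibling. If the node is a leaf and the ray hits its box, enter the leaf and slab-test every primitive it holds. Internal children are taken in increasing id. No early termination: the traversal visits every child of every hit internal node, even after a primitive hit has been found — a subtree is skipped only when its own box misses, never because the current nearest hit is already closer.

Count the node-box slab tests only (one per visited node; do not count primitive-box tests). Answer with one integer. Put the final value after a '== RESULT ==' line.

Traverse from the root:
N0 x:[107/3,47] y:[104/3,42] z:[29,124/3] -> hit [107/3,124/3], descend [10, 11, 13, 15]
  N10 x:[112/3,121/3] y:[109/3,115/3] z:[29,35] -> miss, prune
  N11 x:[110/3,122/3] y:[119/3,42] z:[32,104/3] -> miss, prune
  N13 x:[107/3,47] y:[109/3,113/3] z:[35,112/3] -> hit [109/3,112/3], descend [4, 8]
    N4 x:[107/3,113/3] y:[109/3,112/3] z:[37,112/3] -> hit [37,112/3] leaf, test {P2@t=37}
    N8 x:[45,47] y:[37,113/3] z:[35,36] -> miss, prune
  N15 x:[118/3,44] y:[104/3,39] z:[110/3,124/3] -> miss, prune

Summary -> nodes [0, 10, 11, 13, 4, 8, 15]; box-tests=7; leaf-entries=1; first=P2

== RESULT ==
7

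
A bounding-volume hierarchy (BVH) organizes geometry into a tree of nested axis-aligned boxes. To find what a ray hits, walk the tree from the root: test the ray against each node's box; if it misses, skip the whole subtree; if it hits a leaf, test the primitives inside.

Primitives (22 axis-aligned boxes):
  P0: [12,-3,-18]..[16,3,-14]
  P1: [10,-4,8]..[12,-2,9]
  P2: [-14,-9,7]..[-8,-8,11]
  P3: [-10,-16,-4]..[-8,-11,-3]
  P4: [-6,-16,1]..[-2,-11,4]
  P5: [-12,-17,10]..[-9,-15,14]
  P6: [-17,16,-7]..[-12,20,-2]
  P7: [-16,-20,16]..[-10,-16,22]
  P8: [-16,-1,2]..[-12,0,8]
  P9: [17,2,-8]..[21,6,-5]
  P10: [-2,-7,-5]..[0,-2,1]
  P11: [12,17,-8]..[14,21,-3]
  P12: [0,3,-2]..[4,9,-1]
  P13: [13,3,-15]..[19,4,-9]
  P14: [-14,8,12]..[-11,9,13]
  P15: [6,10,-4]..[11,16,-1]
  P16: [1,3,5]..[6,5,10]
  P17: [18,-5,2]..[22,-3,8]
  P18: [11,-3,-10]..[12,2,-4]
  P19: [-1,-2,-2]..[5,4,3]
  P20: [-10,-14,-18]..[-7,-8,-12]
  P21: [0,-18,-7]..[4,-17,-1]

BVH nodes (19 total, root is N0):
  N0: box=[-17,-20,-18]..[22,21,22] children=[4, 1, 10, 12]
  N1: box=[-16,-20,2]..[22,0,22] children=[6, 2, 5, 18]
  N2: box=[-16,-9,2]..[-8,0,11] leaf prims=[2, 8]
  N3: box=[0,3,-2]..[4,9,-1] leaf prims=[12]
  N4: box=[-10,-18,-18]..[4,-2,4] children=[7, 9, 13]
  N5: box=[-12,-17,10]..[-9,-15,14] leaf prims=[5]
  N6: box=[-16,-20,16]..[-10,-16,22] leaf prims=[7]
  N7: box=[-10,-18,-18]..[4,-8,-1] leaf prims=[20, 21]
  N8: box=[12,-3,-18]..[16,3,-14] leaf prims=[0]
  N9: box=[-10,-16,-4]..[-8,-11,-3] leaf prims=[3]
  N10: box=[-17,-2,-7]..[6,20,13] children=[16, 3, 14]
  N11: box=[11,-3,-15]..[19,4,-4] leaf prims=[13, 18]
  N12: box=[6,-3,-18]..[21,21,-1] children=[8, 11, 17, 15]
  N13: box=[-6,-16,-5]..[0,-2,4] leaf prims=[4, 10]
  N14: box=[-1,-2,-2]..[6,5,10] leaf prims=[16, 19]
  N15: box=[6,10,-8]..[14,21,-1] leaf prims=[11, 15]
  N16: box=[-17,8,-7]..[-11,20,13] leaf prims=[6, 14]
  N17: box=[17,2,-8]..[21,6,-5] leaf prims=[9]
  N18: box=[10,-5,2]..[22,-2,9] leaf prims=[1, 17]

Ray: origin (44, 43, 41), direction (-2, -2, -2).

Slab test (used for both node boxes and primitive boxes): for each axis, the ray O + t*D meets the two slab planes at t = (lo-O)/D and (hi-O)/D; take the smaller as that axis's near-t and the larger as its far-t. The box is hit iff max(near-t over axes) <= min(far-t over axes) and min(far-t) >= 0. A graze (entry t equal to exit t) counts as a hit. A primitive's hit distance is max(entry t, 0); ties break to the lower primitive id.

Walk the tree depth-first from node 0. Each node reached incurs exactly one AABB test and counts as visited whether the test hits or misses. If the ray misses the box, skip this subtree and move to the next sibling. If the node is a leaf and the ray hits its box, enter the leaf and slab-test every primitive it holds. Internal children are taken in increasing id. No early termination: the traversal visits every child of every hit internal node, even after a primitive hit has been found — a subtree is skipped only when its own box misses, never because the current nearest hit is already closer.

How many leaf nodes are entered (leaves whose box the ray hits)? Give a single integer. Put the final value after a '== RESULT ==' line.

Trace the traversal:
N0 x:[11,61/2] y:[11,63/2] z:[19/2,59/2] -> hit [11,59/2], descend [1, 4, 10, 12]
  N1 x:[11,30] y:[43/2,63/2] z:[19/2,39/2] -> miss, prune
  N4 x:[20,27] y:[45/2,61/2] z:[37/2,59/2] -> hit [45/2,27], descend [7, 9, 13]
    N7 x:[20,27] y:[51/2,61/2] z:[21,59/2] -> hit [51/2,27] leaf, test {P20@t=53/2, P21(miss)}
    N9 x:[26,27] y:[27,59/2] z:[22,45/2] -> miss, prune
    N13 x:[22,25] y:[45/2,59/2] z:[37/2,23] -> hit [45/2,23] leaf, test {P4(miss), P10@t=45/2}
  N10 x:[19,61/2] y:[23/2,45/2] z:[14,24] -> hit [19,45/2], descend [3, 14, 16]
    N3 x:[20,22] y:[17,20] z:[21,43/2] -> miss, prune
    N14 x:[19,45/2] y:[19,45/2] z:[31/2,43/2] -> hit [19,43/2] leaf, test {P16(miss), P19@t=39/2}
    N16 x:[55/2,61/2] y:[23/2,35/2] z:[14,24] -> miss, prune
  N12 x:[23/2,19] y:[11,23] z:[21,59/2] -> miss, prune

Visited [0, 1, 4, 7, 9, 13, 10, 3, 14, 16, 12]. Tests: 11 box, 3 leaf. Nearest: P19.

== RESULT ==
3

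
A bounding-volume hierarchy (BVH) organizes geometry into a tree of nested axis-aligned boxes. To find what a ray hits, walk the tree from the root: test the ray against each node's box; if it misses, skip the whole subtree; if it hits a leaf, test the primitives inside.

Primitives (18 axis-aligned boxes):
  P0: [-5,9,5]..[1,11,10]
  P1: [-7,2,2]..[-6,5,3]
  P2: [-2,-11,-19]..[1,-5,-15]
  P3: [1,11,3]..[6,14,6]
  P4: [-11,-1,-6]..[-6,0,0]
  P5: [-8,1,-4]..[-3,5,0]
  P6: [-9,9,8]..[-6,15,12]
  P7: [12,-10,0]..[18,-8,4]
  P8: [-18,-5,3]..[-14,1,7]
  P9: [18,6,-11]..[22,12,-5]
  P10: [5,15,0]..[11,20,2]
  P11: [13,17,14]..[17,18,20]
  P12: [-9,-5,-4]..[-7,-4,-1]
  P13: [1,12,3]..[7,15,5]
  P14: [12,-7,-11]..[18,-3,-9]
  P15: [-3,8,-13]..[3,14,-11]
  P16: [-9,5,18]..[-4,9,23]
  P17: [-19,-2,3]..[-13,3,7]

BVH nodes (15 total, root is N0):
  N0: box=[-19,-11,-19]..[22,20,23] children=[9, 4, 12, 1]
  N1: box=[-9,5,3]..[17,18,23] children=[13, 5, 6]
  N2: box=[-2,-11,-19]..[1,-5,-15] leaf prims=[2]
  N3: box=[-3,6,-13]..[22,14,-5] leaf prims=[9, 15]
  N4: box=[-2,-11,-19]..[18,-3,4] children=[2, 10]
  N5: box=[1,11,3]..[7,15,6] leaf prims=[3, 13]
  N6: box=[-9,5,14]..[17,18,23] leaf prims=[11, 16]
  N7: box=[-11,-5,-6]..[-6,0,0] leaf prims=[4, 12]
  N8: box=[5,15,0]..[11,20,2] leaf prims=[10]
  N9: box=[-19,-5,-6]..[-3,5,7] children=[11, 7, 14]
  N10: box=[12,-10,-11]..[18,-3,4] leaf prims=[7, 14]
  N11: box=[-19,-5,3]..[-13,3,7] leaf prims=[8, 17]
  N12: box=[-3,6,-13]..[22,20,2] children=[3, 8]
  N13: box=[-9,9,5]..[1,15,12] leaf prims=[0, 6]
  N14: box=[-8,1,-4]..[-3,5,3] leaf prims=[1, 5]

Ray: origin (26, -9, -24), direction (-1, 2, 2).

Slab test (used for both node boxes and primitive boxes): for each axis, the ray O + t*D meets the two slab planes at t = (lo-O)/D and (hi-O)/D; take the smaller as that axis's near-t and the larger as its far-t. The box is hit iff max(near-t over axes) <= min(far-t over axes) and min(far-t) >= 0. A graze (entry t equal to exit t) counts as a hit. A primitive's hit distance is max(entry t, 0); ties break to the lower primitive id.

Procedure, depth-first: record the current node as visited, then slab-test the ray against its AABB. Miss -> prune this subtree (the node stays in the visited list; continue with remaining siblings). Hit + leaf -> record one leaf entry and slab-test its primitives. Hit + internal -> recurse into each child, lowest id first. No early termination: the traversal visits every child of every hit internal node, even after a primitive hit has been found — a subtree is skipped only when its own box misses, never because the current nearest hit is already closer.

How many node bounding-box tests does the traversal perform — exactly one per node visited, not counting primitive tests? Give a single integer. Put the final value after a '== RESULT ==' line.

Trace the traversal:
N0 x:[4,45] y:[-1,29/2] z:[5/2,47/2] -> hit [4,29/2], descend [1, 4, 9, 12]
  N1 x:[9,35] y:[7,27/2] z:[27/2,47/2] -> hit [27/2,27/2], descend [5, 6, 13]
    N5 x:[19,25] y:[10,12] z:[27/2,15] -> miss, prune
    N6 x:[9,35] y:[7,27/2] z:[19,47/2] -> miss, prune
    N13 x:[25,35] y:[9,12] z:[29/2,18] -> miss, prune
  N4 x:[8,28] y:[-1,3] z:[5/2,14] -> miss, prune
  N9 x:[29,45] y:[2,7] z:[9,31/2] -> miss, prune
  N12 x:[4,29] y:[15/2,29/2] z:[11/2,13] -> hit [15/2,13], descend [3, 8]
    N3 x:[4,29] y:[15/2,23/2] z:[11/2,19/2] -> hit [15/2,19/2] leaf, test {P9@t=15/2, P15(miss)}
    N8 x:[15,21] y:[12,29/2] z:[12,13] -> miss, prune

Summary -> nodes [0, 1, 5, 6, 13, 4, 9, 12, 3, 8]; box-tests=10; leaf-entries=1; first=P9

== RESULT ==
10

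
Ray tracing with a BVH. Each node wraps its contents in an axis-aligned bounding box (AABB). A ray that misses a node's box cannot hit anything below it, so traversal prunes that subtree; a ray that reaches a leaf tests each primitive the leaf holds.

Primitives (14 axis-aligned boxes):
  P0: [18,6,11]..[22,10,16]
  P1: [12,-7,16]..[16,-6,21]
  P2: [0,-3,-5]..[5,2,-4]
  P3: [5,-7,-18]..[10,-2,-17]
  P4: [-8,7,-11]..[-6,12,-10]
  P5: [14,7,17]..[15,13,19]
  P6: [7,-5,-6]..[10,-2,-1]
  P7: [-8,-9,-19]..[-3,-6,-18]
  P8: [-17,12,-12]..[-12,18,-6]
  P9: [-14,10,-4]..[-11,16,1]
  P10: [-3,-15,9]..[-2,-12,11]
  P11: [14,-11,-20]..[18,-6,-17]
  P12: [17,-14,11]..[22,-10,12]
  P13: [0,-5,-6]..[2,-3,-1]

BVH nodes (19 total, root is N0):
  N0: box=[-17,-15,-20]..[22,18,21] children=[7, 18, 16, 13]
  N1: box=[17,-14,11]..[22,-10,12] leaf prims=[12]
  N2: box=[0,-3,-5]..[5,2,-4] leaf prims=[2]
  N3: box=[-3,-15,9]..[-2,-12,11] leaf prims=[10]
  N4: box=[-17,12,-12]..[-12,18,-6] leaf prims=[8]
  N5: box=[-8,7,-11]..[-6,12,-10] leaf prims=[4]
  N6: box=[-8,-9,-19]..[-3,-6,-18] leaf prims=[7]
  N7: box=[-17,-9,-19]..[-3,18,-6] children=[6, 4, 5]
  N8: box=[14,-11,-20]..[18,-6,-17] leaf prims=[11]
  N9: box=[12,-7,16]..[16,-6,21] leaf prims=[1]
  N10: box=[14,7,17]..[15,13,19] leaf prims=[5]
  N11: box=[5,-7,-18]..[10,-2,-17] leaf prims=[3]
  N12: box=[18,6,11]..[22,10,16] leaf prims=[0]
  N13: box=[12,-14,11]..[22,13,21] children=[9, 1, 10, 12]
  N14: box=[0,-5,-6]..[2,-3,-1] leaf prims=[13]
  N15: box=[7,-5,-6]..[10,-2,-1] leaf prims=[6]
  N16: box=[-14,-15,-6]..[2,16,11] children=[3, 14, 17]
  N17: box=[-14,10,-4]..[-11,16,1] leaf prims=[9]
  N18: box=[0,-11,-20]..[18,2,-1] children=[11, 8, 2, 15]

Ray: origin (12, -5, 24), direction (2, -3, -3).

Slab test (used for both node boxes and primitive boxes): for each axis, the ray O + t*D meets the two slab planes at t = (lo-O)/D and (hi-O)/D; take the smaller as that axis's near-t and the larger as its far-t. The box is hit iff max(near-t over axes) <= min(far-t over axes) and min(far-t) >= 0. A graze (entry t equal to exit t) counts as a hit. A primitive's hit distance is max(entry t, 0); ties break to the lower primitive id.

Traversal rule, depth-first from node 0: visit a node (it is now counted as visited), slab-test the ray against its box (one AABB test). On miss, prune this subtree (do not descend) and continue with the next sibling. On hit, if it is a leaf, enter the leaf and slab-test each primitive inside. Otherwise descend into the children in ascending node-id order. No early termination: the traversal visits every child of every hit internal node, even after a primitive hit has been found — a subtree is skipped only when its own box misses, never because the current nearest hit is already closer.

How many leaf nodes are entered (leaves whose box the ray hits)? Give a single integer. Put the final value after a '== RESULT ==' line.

Trace the traversal:
N0 x:[-29/2,5] y:[-23/3,10/3] z:[1,44/3] -> hit [1,10/3], descend [7, 13, 16, 18]
  N7 x:[-29/2,-15/2] y:[-23/3,4/3] z:[10,43/3] -> miss, prune
  N13 x:[0,5] y:[-6,3] z:[1,13/3] -> hit [1,3], descend [1, 9, 10, 12]
    N1 x:[5/2,5] y:[5/3,3] z:[4,13/3] -> miss, prune
    N9 x:[0,2] y:[1/3,2/3] z:[1,8/3] -> miss, prune
    N10 x:[1,3/2] y:[-6,-4] z:[5/3,7/3] -> miss, prune
    N12 x:[3,5] y:[-5,-11/3] z:[8/3,13/3] -> miss, prune
  N16 x:[-13,-5] y:[-7,10/3] z:[13/3,10] -> miss, prune
  N18 x:[-6,3] y:[-7/3,2] z:[25/3,44/3] -> miss, prune

Visited [0, 7, 13, 1, 9, 10, 12, 16, 18]. Tests: 9 box, 0 leaf. Nearest: miss.

== RESULT ==
0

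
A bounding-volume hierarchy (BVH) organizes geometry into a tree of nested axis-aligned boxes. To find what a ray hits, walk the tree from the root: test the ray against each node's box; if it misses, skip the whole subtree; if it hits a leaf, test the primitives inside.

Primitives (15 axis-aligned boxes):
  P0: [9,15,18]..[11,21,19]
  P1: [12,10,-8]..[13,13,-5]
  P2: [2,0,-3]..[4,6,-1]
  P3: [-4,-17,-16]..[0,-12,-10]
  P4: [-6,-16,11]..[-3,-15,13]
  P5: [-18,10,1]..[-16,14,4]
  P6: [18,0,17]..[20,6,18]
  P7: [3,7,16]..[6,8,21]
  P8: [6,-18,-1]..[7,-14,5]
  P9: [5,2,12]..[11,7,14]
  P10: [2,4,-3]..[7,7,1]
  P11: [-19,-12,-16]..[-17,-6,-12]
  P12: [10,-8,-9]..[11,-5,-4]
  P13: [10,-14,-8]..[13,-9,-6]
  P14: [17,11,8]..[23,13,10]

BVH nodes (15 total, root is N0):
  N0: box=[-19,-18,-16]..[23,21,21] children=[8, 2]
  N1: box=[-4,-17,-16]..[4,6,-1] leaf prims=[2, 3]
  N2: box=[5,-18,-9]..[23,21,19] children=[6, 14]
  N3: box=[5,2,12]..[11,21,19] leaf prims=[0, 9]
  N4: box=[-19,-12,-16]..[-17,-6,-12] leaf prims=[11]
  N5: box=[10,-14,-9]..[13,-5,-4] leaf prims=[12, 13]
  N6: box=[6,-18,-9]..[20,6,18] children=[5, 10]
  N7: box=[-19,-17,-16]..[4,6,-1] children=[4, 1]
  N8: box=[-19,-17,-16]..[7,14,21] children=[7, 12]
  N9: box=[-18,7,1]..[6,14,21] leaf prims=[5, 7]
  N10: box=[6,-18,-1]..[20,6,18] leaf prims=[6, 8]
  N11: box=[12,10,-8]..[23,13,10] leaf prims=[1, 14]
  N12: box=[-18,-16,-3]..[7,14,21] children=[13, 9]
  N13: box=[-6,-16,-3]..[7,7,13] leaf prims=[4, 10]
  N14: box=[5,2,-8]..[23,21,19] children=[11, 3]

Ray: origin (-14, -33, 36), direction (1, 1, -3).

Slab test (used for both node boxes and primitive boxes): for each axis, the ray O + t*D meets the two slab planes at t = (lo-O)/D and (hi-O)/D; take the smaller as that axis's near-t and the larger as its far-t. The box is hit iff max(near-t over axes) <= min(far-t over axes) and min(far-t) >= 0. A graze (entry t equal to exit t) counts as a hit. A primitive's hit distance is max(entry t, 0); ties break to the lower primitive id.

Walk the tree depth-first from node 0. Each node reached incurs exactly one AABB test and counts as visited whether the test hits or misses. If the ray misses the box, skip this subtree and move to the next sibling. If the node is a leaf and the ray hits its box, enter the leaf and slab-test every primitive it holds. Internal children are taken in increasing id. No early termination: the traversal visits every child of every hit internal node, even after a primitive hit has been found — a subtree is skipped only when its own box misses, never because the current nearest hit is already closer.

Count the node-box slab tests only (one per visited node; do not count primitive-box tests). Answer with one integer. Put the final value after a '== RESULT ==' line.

Walk:
N0 x:[-5,37] y:[15,54] z:[5,52/3] -> hit [15,52/3], descend [2, 8]
  N2 x:[19,37] y:[15,54] z:[17/3,15] -> miss, prune
  N8 x:[-5,21] y:[16,47] z:[5,52/3] -> hit [16,52/3], descend [7, 12]
    N7 x:[-5,18] y:[16,39] z:[37/3,52/3] -> hit [16,52/3], descend [1, 4]
      N1 x:[10,18] y:[16,39] z:[37/3,52/3] -> hit [16,52/3] leaf, test {P2(miss), P3(miss)}
      N4 x:[-5,-3] y:[21,27] z:[16,52/3] -> miss, prune
    N12 x:[-4,21] y:[17,47] z:[5,13] -> miss, prune

Summary -> nodes [0, 2, 8, 7, 1, 4, 12]; box-tests=7; leaf-entries=1; first=miss

== RESULT ==
7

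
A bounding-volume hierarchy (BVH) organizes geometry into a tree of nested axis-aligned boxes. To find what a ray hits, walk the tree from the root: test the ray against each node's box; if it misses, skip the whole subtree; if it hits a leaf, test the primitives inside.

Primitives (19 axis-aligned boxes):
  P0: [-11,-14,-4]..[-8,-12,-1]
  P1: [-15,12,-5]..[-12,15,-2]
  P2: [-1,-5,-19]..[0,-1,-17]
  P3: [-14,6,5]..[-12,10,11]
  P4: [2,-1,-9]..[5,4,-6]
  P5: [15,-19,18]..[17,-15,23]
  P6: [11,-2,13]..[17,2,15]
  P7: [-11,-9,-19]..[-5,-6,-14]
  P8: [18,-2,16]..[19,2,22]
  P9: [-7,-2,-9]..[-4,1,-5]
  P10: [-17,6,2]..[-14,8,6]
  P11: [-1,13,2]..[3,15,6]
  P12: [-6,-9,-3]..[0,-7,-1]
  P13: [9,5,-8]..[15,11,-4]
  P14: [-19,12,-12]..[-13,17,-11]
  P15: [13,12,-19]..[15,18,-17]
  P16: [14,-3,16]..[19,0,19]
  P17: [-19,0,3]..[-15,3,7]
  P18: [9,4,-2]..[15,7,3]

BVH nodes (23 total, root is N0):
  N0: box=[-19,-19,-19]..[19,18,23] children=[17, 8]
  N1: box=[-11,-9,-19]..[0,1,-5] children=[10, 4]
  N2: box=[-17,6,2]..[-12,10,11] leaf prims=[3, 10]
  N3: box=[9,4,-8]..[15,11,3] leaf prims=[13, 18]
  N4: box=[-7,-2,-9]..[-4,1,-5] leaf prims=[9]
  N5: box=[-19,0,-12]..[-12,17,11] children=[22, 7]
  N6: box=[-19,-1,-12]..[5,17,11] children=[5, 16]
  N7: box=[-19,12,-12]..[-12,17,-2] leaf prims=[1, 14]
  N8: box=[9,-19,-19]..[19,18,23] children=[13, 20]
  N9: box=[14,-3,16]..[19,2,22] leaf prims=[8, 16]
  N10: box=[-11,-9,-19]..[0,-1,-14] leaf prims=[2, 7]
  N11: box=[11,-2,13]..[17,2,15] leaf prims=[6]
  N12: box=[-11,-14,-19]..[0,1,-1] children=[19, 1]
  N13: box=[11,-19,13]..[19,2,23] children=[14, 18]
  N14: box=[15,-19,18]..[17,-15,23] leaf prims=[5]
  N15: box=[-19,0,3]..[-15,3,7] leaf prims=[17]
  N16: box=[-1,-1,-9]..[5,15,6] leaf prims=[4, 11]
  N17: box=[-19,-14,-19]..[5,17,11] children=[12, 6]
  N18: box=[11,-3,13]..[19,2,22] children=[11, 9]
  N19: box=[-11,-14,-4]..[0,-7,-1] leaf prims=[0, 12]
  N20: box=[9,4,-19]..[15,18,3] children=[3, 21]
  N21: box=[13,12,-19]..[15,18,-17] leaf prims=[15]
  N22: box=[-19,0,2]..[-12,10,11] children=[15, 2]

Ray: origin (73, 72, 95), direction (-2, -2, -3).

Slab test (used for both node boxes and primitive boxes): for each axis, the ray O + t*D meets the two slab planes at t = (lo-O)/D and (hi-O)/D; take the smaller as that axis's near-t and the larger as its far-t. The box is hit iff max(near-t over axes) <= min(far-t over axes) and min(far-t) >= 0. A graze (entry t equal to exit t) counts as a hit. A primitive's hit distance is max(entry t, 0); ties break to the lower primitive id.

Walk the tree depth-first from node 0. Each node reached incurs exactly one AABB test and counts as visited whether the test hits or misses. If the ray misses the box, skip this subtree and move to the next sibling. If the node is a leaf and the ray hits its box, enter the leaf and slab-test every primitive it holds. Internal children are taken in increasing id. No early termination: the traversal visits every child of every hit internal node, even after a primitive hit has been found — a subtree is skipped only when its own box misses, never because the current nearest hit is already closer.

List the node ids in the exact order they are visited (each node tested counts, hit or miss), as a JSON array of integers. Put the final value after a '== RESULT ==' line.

Walk:
N0 x:[27,46] y:[27,91/2] z:[24,38] -> hit [27,38], descend [8, 17]
  N8 x:[27,32] y:[27,91/2] z:[24,38] -> hit [27,32], descend [13, 20]
    N13 x:[27,31] y:[35,91/2] z:[24,82/3] -> miss, prune
    N20 x:[29,32] y:[27,34] z:[92/3,38] -> hit [92/3,32], descend [3, 21]
      N3 x:[29,32] y:[61/2,34] z:[92/3,103/3] -> hit [92/3,32] leaf, test {P13(miss), P18(miss)}
      N21 x:[29,30] y:[27,30] z:[112/3,38] -> miss, prune
  N17 x:[34,46] y:[55/2,43] z:[28,38] -> hit [34,38], descend [6, 12]
    N6 x:[34,46] y:[55/2,73/2] z:[28,107/3] -> hit [34,107/3], descend [5, 16]
      N5 x:[85/2,46] y:[55/2,36] z:[28,107/3] -> miss, prune
      N16 x:[34,37] y:[57/2,73/2] z:[89/3,104/3] -> hit [34,104/3] leaf, test {P4@t=34, P11(miss)}
    N12 x:[73/2,42] y:[71/2,43] z:[32,38] -> hit [73/2,38], descend [1, 19]
      N1 x:[73/2,42] y:[71/2,81/2] z:[100/3,38] -> hit [73/2,38], descend [4, 10]
        N4 x:[77/2,40] y:[71/2,37] z:[100/3,104/3] -> miss, prune
        N10 x:[73/2,42] y:[73/2,81/2] z:[109/3,38] -> hit [73/2,38] leaf, test {P2(miss), P7(miss)}
      N19 x:[73/2,42] y:[79/2,43] z:[32,33] -> miss, prune

Summary -> nodes [0, 8, 13, 20, 3, 21, 17, 6, 5, 16, 12, 1, 4, 10, 19]; box-tests=15; leaf-entries=3; first=P4

== RESULT ==
[0, 8, 13, 20, 3, 21, 17, 6, 5, 16, 12, 1, 4, 10, 19]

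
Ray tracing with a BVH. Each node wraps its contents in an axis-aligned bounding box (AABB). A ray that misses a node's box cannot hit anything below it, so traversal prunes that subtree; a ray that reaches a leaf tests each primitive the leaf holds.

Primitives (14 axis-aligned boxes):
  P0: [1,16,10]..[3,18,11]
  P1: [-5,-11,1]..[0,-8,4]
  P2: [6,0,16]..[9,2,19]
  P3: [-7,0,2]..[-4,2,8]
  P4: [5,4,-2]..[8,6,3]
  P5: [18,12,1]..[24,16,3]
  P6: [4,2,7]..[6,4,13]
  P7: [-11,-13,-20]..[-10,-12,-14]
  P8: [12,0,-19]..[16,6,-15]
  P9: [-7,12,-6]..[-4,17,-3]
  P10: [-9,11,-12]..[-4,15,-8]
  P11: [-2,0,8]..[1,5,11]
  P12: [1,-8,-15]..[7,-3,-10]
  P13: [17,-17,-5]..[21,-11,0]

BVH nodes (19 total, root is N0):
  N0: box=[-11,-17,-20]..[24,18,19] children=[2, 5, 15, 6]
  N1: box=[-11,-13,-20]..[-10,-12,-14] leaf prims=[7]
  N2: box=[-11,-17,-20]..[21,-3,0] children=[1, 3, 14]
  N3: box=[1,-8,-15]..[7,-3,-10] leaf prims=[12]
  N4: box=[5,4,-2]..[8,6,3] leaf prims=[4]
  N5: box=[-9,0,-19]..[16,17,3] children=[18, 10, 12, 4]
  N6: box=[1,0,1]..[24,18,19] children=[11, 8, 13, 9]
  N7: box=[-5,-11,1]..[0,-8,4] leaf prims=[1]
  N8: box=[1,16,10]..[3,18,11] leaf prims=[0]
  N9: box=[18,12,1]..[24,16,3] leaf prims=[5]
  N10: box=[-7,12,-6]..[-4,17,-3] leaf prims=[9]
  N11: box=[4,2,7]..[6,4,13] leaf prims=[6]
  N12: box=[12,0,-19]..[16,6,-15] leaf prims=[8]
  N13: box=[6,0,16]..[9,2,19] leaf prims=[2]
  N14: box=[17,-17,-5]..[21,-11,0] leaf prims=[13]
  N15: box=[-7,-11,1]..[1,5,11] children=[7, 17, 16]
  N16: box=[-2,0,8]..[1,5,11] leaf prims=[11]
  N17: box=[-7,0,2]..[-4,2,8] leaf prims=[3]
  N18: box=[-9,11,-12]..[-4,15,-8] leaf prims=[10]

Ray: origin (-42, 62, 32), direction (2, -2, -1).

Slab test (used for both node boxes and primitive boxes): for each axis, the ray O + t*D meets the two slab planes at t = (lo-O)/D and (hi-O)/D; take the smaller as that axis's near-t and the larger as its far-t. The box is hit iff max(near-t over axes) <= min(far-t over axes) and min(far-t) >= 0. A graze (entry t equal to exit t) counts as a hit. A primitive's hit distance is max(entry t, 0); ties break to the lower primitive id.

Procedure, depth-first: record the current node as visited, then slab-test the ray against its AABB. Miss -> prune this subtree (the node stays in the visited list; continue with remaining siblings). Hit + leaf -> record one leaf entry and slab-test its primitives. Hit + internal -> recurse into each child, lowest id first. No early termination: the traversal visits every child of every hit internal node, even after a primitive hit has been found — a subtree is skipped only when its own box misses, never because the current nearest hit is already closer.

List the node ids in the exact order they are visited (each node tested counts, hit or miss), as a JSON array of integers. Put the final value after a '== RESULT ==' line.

Trace the traversal:
N0 x:[31/2,33] y:[22,79/2] z:[13,52] -> hit [22,33], descend [2, 5, 6, 15]
  N2 x:[31/2,63/2] y:[65/2,79/2] z:[32,52] -> miss, prune
  N5 x:[33/2,29] y:[45/2,31] z:[29,51] -> hit [29,29], descend [4, 10, 12, 18]
    N4 x:[47/2,25] y:[28,29] z:[29,34] -> miss, prune
    N10 x:[35/2,19] y:[45/2,25] z:[35,38] -> miss, prune
    N12 x:[27,29] y:[28,31] z:[47,51] -> miss, prune
    N18 x:[33/2,19] y:[47/2,51/2] z:[40,44] -> miss, prune
  N6 x:[43/2,33] y:[22,31] z:[13,31] -> hit [22,31], descend [8, 9, 11, 13]
    N8 x:[43/2,45/2] y:[22,23] z:[21,22] -> hit [22,22] leaf, test {P0@t=22}
    N9 x:[30,33] y:[23,25] z:[29,31] -> miss, prune
    N11 x:[23,24] y:[29,30] z:[19,25] -> miss, prune
    N13 x:[24,51/2] y:[30,31] z:[13,16] -> miss, prune
  N15 x:[35/2,43/2] y:[57/2,73/2] z:[21,31] -> miss, prune

order=[0, 2, 5, 4, 10, 12, 18, 6, 8, 9, 11, 13, 15]  |boxes|=13  |leaves|=1  hit=P0

== RESULT ==
[0, 2, 5, 4, 10, 12, 18, 6, 8, 9, 11, 13, 15]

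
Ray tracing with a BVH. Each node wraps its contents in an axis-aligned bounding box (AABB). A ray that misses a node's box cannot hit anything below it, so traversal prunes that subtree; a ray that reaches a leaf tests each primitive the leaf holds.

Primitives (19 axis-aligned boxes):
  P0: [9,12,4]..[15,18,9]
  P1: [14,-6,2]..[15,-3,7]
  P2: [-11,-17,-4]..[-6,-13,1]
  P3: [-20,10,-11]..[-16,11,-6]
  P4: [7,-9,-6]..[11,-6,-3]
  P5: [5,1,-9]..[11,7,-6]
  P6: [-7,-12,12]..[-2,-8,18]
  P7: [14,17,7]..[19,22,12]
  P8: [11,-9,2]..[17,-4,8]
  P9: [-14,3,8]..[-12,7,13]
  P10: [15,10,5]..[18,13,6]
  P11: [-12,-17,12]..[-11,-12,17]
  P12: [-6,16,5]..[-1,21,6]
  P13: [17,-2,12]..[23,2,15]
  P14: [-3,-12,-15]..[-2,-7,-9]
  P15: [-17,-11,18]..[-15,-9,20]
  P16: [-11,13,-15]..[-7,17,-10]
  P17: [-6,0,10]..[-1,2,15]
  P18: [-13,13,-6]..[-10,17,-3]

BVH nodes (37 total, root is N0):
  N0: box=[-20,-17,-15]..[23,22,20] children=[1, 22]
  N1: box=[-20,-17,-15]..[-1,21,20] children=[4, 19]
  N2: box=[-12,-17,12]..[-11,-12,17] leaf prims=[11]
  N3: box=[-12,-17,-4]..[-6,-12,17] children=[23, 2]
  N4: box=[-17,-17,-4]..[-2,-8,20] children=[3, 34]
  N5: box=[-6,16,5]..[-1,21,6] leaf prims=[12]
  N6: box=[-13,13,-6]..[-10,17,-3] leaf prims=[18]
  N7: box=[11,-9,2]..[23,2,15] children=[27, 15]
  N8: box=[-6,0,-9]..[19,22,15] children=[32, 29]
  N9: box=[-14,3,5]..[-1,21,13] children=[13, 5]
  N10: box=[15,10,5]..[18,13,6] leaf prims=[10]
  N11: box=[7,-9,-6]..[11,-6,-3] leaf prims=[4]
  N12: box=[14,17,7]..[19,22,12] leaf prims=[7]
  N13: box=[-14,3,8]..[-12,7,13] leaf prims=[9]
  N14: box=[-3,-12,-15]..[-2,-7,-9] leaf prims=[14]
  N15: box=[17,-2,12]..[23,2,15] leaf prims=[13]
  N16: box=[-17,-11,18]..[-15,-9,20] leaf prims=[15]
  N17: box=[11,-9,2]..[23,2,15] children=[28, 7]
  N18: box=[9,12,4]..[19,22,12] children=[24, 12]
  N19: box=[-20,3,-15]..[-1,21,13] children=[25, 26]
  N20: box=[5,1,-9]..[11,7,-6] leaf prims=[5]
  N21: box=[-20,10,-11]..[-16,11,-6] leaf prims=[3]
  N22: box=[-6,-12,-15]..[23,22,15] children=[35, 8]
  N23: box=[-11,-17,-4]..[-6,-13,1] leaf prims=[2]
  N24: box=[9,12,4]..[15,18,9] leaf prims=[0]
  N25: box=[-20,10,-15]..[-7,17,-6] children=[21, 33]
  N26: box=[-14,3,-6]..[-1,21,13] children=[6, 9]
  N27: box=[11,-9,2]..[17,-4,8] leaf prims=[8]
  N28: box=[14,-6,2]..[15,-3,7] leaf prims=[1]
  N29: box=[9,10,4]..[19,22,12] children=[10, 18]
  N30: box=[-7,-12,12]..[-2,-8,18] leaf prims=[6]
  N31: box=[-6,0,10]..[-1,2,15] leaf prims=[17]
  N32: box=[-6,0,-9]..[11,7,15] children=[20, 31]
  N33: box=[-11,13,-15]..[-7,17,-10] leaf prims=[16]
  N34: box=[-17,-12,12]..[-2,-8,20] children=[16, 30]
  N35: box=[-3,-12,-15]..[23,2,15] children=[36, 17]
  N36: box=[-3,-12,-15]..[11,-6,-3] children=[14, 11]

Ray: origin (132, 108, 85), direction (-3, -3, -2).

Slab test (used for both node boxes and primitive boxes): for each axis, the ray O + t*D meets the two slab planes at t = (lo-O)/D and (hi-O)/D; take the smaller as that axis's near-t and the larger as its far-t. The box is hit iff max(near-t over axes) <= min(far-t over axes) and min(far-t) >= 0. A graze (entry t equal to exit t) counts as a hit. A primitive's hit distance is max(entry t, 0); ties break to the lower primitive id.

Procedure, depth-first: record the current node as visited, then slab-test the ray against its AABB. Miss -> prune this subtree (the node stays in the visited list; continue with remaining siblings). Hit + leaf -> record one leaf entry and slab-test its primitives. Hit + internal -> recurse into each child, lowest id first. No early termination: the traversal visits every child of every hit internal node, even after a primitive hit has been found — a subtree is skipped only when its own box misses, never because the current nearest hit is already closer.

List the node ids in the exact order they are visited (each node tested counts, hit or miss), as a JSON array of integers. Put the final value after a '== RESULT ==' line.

Traverse from the root:
N0 x:[109/3,152/3] y:[86/3,125/3] z:[65/2,50] -> hit [109/3,125/3], descend [1, 22]
  N1 x:[133/3,152/3] y:[29,125/3] z:[65/2,50] -> miss, prune
  N22 x:[109/3,46] y:[86/3,40] z:[35,50] -> hit [109/3,40], descend [8, 35]
    N8 x:[113/3,46] y:[86/3,36] z:[35,47] -> miss, prune
    N35 x:[109/3,45] y:[106/3,40] z:[35,50] -> hit [109/3,40], descend [17, 36]
      N17 x:[109/3,121/3] y:[106/3,39] z:[35,83/2] -> hit [109/3,39], descend [7, 28]
        N7 x:[109/3,121/3] y:[106/3,39] z:[35,83/2] -> hit [109/3,39], descend [15, 27]
          N15 x:[109/3,115/3] y:[106/3,110/3] z:[35,73/2] -> hit [109/3,73/2] leaf, test {P13@t=109/3}
          N27 x:[115/3,121/3] y:[112/3,39] z:[77/2,83/2] -> hit [77/2,39] leaf, test {P8@t=77/2}
        N28 x:[39,118/3] y:[37,38] z:[39,83/2] -> miss, prune
      N36 x:[121/3,45] y:[38,40] z:[44,50] -> miss, prune

Visited [0, 1, 22, 8, 35, 17, 7, 15, 27, 28, 36]. Tests: 11 box, 2 leaf. Nearest: P13.

== RESULT ==
[0, 1, 22, 8, 35, 17, 7, 15, 27, 28, 36]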